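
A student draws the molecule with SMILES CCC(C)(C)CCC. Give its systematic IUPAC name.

The longest carbon chain is 6 atoms: the parent is hexane.
The numbering direction is chosen so that the substituent locant set {3,3} is lower than {4,4} at the first point of difference.
That gives two methyl groups at C-3.
The name is 3,3-dimethylhexane.

3,3-dimethylhexane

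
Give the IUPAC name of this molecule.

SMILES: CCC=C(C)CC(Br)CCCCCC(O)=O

The longest chain bearing the –COOH group and the multiple bond is 12 carbons long (dodecane).
The principal characteristic group is a carboxylic acid (terminal –COOH), named with the suffix -oic acid.
The chain contains a C=C double bond, so the unsaturation ending is -ene.
The numbering direction is chosen so that the carboxylic acid carbon is C-1 by definition.
This places the double bond between C-9 and C-10; a bromo group at C-7; a methyl group at C-9.
The substituents are ordered alphabetically, ignoring any di-/tri- multipliers.
Putting it together: 7-bromo-9-methyldodec-9-enoic acid.

7-bromo-9-methyldodec-9-enoic acid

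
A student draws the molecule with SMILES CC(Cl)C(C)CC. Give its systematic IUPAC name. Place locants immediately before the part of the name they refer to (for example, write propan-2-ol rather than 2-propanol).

The longest continuous carbon chain has 5 atoms, so the parent hydride is pentane.
Number the chain so that the substituent locant set {2,3} is lower than {3,4} at the first point of difference.
With this numbering: a chloro group at C-2; a methyl group at C-3.
Substituent prefixes are cited in alphabetical order (multiplying prefixes like di-/tri- are ignored for ordering).
Assembling the pieces gives 2-chloro-3-methylpentane.

2-chloro-3-methylpentane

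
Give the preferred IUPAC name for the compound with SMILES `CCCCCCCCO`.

The longest carbon chain that includes the –OH group has 8 carbons, so the parent hydride is octane.
The highest-priority functional group is an alcohol (–OH), so the name ends in -ol.
The numbering direction is chosen so that numbering from this end puts the hydroxyl group at C-1 rather than C-8.
With this numbering: the hydroxyl at C-1.
Assembling the pieces gives octan-1-ol.

octan-1-ol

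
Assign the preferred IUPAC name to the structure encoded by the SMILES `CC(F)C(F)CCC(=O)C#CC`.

7,8-difluoronon-2-yn-4-one

The longest chain bearing the carbonyl and the multiple bond is 9 carbons long (nonane).
The highest-priority functional group is a ketone (C=O on an internal carbon), so the name ends in -one.
The chain contains a C≡C triple bond, so the unsaturation ending is -yne.
Choose the numbering such that numbering from this end puts the carbonyl group at C-4 rather than C-6.
With this numbering: the carbonyl at C-4; the triple bond between C-2 and C-3; fluoro groups at C-7 and C-8.
The name is 7,8-difluoronon-2-yn-4-one.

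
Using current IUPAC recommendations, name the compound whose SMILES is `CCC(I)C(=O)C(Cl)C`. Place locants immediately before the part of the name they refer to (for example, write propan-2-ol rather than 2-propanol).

2-chloro-4-iodohexan-3-one

The longest carbon chain that includes the carbonyl has 6 carbons, so the parent hydride is hexane.
The principal characteristic group is a ketone (C=O on an internal carbon), named with the suffix -one.
Number the chain so that numbering from this end puts the carbonyl group at C-3 rather than C-4.
With this numbering: the carbonyl at C-3; a chloro group at C-2; an iodo group at C-4.
Prefixes are listed alphabetically: chloro, iodo.
Putting it together: 2-chloro-4-iodohexan-3-one.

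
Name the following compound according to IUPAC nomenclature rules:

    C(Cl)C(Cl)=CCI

1,2-dichloro-4-iodobut-2-ene

The longest chain bearing the multiple bond is 4 carbons long (butane).
A C=C double bond in the chain gives the infix -ene-.
The numbering direction is chosen so that the substituent locant set {1,2,4} is lower than {1,3,4} at the first point of difference.
With this numbering: the double bond between C-2 and C-3; chloro groups at C-1 and C-2; an iodo group at C-4.
The substituents are ordered alphabetically, ignoring any di-/tri- multipliers.
Assembling the pieces gives 1,2-dichloro-4-iodobut-2-ene.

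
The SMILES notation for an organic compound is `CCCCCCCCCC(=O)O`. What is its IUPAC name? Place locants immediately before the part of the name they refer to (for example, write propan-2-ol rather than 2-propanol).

The longest chain bearing the –COOH group is 10 carbons long (decane).
A carboxylic acid (terminal –COOH) is the principal characteristic group, giving the suffix -oic acid.
The numbering direction is chosen so that the carboxylic acid carbon is C-1 by definition.
The name is decanoic acid.

decanoic acid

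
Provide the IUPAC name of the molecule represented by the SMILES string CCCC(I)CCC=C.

The longest chain bearing the multiple bond is 8 carbons long (octane).
The chain contains a C=C double bond, so the unsaturation ending is -ene.
Number the chain so that numbering from this end puts the double bond at C-1 rather than C-7.
With this numbering: the double bond between C-1 and C-2; an iodo group at C-5.
Putting it together: 5-iodooct-1-ene.

5-iodooct-1-ene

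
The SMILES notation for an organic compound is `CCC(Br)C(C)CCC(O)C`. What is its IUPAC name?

6-bromo-5-methyloctan-2-ol

Counting along the main chain through the –OH group gives 8 carbons: the parent is octane.
An alcohol (–OH) is the principal characteristic group, giving the suffix -ol.
Number the chain so that numbering from this end puts the hydroxyl group at C-2 rather than C-7.
That gives the hydroxyl at C-2; a bromo group at C-6; a methyl group at C-5.
Substituent prefixes are cited in alphabetical order (multiplying prefixes like di-/tri- are ignored for ordering).
Assembling the pieces gives 6-bromo-5-methyloctan-2-ol.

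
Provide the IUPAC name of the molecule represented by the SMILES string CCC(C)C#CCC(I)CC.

7-iodo-3-methylnon-4-yne

The longest chain bearing the multiple bond is 9 carbons long (nonane).
There is one C≡C triple bond, indicated by the ending -yne.
The numbering direction is chosen so that numbering from this end puts the triple bond at C-4 rather than C-5.
That gives the triple bond between C-4 and C-5; an iodo group at C-7; a methyl group at C-3.
The substituents are ordered alphabetically, ignoring any di-/tri- multipliers.
The name is 7-iodo-3-methylnon-4-yne.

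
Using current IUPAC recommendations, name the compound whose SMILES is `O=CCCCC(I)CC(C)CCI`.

Counting along the main chain through the –CHO group gives 9 carbons: the parent is nonane.
An aldehyde (terminal –CHO) is the principal characteristic group, giving the suffix -al.
Number the chain so that the aldehyde carbon is C-1 by definition.
With this numbering: iodo groups at C-5 and C-9; a methyl group at C-7.
Prefixes are listed alphabetically: iodo, methyl.
The name is 5,9-diiodo-7-methylnonanal.

5,9-diiodo-7-methylnonanal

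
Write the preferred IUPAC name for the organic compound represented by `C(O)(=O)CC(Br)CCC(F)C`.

3-bromo-6-fluoroheptanoic acid

Counting along the main chain through the –COOH group gives 7 carbons: the parent is heptane.
The principal characteristic group is a carboxylic acid (terminal –COOH), named with the suffix -oic acid.
Choose the numbering such that the carboxylic acid carbon is C-1 by definition.
This places a bromo group at C-3; a fluoro group at C-6.
Substituent prefixes are cited in alphabetical order (multiplying prefixes like di-/tri- are ignored for ordering).
The name is 3-bromo-6-fluoroheptanoic acid.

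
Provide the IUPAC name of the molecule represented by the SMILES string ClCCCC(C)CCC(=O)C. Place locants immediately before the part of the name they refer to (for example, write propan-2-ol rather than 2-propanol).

The longest chain bearing the carbonyl is 8 carbons long (octane).
The principal characteristic group is a ketone (C=O on an internal carbon), named with the suffix -one.
Number the chain so that numbering from this end puts the carbonyl group at C-2 rather than C-7.
This places the carbonyl at C-2; a chloro group at C-8; a methyl group at C-5.
Prefixes are listed alphabetically: chloro, methyl.
Assembling the pieces gives 8-chloro-5-methyloctan-2-one.

8-chloro-5-methyloctan-2-one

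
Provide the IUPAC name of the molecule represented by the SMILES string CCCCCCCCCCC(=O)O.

The longest carbon chain that includes the –COOH group has 11 carbons, so the parent hydride is undecane.
The highest-priority functional group is a carboxylic acid (terminal –COOH), so the name ends in -oic acid.
The numbering direction is chosen so that the carboxylic acid carbon is C-1 by definition.
Putting it together: undecanoic acid.

undecanoic acid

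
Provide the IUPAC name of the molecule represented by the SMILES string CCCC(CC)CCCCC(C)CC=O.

Counting along the main chain through the –CHO group gives 11 carbons: the parent is undecane.
The highest-priority functional group is an aldehyde (terminal –CHO), so the name ends in -al.
Number the chain so that the aldehyde carbon is C-1 by definition.
This places an ethyl group at C-8; a methyl group at C-3.
The substituents are ordered alphabetically, ignoring any di-/tri- multipliers.
Assembling the pieces gives 8-ethyl-3-methylundecanal.

8-ethyl-3-methylundecanal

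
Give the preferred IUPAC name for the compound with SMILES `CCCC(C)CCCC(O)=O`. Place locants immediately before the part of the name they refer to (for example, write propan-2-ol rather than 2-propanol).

5-methyloctanoic acid

The longest carbon chain that includes the –COOH group has 8 carbons, so the parent hydride is octane.
The highest-priority functional group is a carboxylic acid (terminal –COOH), so the name ends in -oic acid.
Choose the numbering such that the carboxylic acid carbon is C-1 by definition.
That gives a methyl group at C-5.
Assembling the pieces gives 5-methyloctanoic acid.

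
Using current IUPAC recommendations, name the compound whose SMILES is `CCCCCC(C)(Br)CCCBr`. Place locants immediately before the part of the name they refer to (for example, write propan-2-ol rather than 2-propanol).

The parent chain contains 9 carbons (nonane).
Choose the numbering such that the substituent locant set {1,4,4} is lower than {6,6,9} at the first point of difference.
With this numbering: bromo groups at C-1 and C-4; a methyl group at C-4.
The substituents are ordered alphabetically, ignoring any di-/tri- multipliers.
The name is 1,4-dibromo-4-methylnonane.

1,4-dibromo-4-methylnonane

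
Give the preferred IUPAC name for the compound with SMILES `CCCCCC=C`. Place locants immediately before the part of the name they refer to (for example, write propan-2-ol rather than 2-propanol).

hept-1-ene

Counting along the main chain through the multiple bond gives 7 carbons: the parent is heptane.
There is one C=C double bond, indicated by the ending -ene.
Number the chain so that numbering from this end puts the double bond at C-1 rather than C-6.
With this numbering: the double bond between C-1 and C-2.
The name is hept-1-ene.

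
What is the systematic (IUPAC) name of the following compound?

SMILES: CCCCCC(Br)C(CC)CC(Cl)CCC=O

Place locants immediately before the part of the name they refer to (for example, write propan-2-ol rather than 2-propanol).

The longest chain bearing the –CHO group is 12 carbons long (dodecane).
An aldehyde (terminal –CHO) is the principal characteristic group, giving the suffix -al.
The numbering direction is chosen so that the aldehyde carbon is C-1 by definition.
With this numbering: a bromo group at C-7; a chloro group at C-4; an ethyl group at C-6.
Prefixes are listed alphabetically: bromo, chloro, ethyl.
The name is 7-bromo-4-chloro-6-ethyldodecanal.

7-bromo-4-chloro-6-ethyldodecanal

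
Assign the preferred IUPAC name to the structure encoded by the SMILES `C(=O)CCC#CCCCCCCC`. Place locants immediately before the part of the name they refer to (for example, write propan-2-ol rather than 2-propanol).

The longest carbon chain that includes the –CHO group and the multiple bond has 12 carbons, so the parent hydride is dodecane.
An aldehyde (terminal –CHO) is the principal characteristic group, giving the suffix -al.
The chain contains a C≡C triple bond, so the unsaturation ending is -yne.
Number the chain so that the aldehyde carbon is C-1 by definition.
This places the triple bond between C-4 and C-5.
The name is dodec-4-ynal.

dodec-4-ynal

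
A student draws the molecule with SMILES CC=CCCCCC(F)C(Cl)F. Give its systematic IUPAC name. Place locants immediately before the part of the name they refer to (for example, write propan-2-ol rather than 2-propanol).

Counting along the main chain through the multiple bond gives 9 carbons: the parent is nonane.
A C=C double bond in the chain gives the infix -ene-.
Number the chain so that numbering from this end puts the double bond at C-2 rather than C-7.
That gives the double bond between C-2 and C-3; a chloro group at C-9; fluoro groups at C-8 and C-9.
Prefixes are listed alphabetically: chloro, fluoro.
The name is 9-chloro-8,9-difluoronon-2-ene.

9-chloro-8,9-difluoronon-2-ene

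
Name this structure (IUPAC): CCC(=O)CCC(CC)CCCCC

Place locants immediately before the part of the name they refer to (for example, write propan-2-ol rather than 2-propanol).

6-ethylundecan-3-one

The longest carbon chain that includes the carbonyl has 11 carbons, so the parent hydride is undecane.
The highest-priority functional group is a ketone (C=O on an internal carbon), so the name ends in -one.
Choose the numbering such that numbering from this end puts the carbonyl group at C-3 rather than C-9.
This places the carbonyl at C-3; an ethyl group at C-6.
Putting it together: 6-ethylundecan-3-one.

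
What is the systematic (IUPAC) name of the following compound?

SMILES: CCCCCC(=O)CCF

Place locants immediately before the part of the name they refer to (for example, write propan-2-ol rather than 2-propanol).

1-fluorooctan-3-one

The longest carbon chain that includes the carbonyl has 8 carbons, so the parent hydride is octane.
The principal characteristic group is a ketone (C=O on an internal carbon), named with the suffix -one.
Choose the numbering such that numbering from this end puts the carbonyl group at C-3 rather than C-6.
That gives the carbonyl at C-3; a fluoro group at C-1.
The name is 1-fluorooctan-3-one.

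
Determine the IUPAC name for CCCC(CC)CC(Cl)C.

2-chloro-4-ethylheptane

The parent chain contains 7 carbons (heptane).
Choose the numbering such that the substituent locant set {2,4} is lower than {4,6} at the first point of difference.
This places a chloro group at C-2; an ethyl group at C-4.
Prefixes are listed alphabetically: chloro, ethyl.
Putting it together: 2-chloro-4-ethylheptane.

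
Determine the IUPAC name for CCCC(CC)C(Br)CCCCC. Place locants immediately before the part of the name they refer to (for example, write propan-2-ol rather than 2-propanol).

5-bromo-4-ethyldecane

The longest continuous carbon chain has 10 atoms, so the parent hydride is decane.
Number the chain so that the substituent locant set {4,5} is lower than {6,7} at the first point of difference.
With this numbering: a bromo group at C-5; an ethyl group at C-4.
Prefixes are listed alphabetically: bromo, ethyl.
The name is 5-bromo-4-ethyldecane.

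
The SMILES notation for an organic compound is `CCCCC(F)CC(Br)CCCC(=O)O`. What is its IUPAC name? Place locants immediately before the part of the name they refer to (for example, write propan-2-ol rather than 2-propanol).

The longest carbon chain that includes the –COOH group has 11 carbons, so the parent hydride is undecane.
A carboxylic acid (terminal –COOH) is the principal characteristic group, giving the suffix -oic acid.
Choose the numbering such that the carboxylic acid carbon is C-1 by definition.
That gives a bromo group at C-5; a fluoro group at C-7.
Prefixes are listed alphabetically: bromo, fluoro.
Assembling the pieces gives 5-bromo-7-fluoroundecanoic acid.

5-bromo-7-fluoroundecanoic acid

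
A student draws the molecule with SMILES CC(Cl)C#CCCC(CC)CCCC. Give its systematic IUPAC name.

The longest carbon chain that includes the multiple bond has 11 carbons, so the parent hydride is undecane.
A C≡C triple bond in the chain gives the infix -yne-.
Choose the numbering such that numbering from this end puts the triple bond at C-3 rather than C-8.
With this numbering: the triple bond between C-3 and C-4; a chloro group at C-2; an ethyl group at C-7.
The substituents are ordered alphabetically, ignoring any di-/tri- multipliers.
Putting it together: 2-chloro-7-ethylundec-3-yne.

2-chloro-7-ethylundec-3-yne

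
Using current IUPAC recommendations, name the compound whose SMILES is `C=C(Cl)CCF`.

2-chloro-4-fluorobut-1-ene

Counting along the main chain through the multiple bond gives 4 carbons: the parent is butane.
A C=C double bond in the chain gives the infix -ene-.
The numbering direction is chosen so that numbering from this end puts the double bond at C-1 rather than C-3.
That gives the double bond between C-1 and C-2; a chloro group at C-2; a fluoro group at C-4.
Prefixes are listed alphabetically: chloro, fluoro.
Putting it together: 2-chloro-4-fluorobut-1-ene.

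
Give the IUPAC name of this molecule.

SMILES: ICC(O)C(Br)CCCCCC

3-bromo-1-iodononan-2-ol

Counting along the main chain through the –OH group gives 9 carbons: the parent is nonane.
An alcohol (–OH) is the principal characteristic group, giving the suffix -ol.
The numbering direction is chosen so that numbering from this end puts the hydroxyl group at C-2 rather than C-8.
This places the hydroxyl at C-2; a bromo group at C-3; an iodo group at C-1.
Prefixes are listed alphabetically: bromo, iodo.
The name is 3-bromo-1-iodononan-2-ol.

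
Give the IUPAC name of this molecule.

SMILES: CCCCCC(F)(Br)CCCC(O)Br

The longest chain bearing the –OH group is 10 carbons long (decane).
The principal characteristic group is an alcohol (–OH), named with the suffix -ol.
Number the chain so that numbering from this end puts the hydroxyl group at C-1 rather than C-10.
With this numbering: the hydroxyl at C-1; bromo groups at C-1 and C-5; a fluoro group at C-5.
The substituents are ordered alphabetically, ignoring any di-/tri- multipliers.
The name is 1,5-dibromo-5-fluorodecan-1-ol.

1,5-dibromo-5-fluorodecan-1-ol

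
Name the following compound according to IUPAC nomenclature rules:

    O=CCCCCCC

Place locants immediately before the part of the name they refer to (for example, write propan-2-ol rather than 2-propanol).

Counting along the main chain through the –CHO group gives 7 carbons: the parent is heptane.
The highest-priority functional group is an aldehyde (terminal –CHO), so the name ends in -al.
Choose the numbering such that the aldehyde carbon is C-1 by definition.
The name is heptanal.

heptanal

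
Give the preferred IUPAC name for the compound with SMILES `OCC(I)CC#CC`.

Counting along the main chain through the –OH group and the multiple bond gives 6 carbons: the parent is hexane.
The highest-priority functional group is an alcohol (–OH), so the name ends in -ol.
A C≡C triple bond in the chain gives the infix -yne-.
Choose the numbering such that numbering from this end puts the hydroxyl group at C-1 rather than C-6.
This places the hydroxyl at C-1; the triple bond between C-4 and C-5; an iodo group at C-2.
Putting it together: 2-iodohex-4-yn-1-ol.

2-iodohex-4-yn-1-ol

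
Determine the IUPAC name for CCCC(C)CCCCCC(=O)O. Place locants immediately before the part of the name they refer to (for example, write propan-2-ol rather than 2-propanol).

Counting along the main chain through the –COOH group gives 10 carbons: the parent is decane.
The highest-priority functional group is a carboxylic acid (terminal –COOH), so the name ends in -oic acid.
The numbering direction is chosen so that the carboxylic acid carbon is C-1 by definition.
This places a methyl group at C-7.
The name is 7-methyldecanoic acid.

7-methyldecanoic acid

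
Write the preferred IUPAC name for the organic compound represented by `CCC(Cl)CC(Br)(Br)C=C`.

Counting along the main chain through the multiple bond gives 7 carbons: the parent is heptane.
There is one C=C double bond, indicated by the ending -ene.
Number the chain so that numbering from this end puts the double bond at C-1 rather than C-6.
This places the double bond between C-1 and C-2; two bromo groups at C-3; a chloro group at C-5.
Substituent prefixes are cited in alphabetical order (multiplying prefixes like di-/tri- are ignored for ordering).
Putting it together: 3,3-dibromo-5-chlorohept-1-ene.

3,3-dibromo-5-chlorohept-1-ene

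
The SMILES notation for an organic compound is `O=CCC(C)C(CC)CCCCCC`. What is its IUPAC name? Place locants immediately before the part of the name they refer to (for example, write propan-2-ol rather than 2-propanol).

The longest chain bearing the –CHO group is 10 carbons long (decane).
An aldehyde (terminal –CHO) is the principal characteristic group, giving the suffix -al.
Choose the numbering such that the aldehyde carbon is C-1 by definition.
This places an ethyl group at C-4; a methyl group at C-3.
Prefixes are listed alphabetically: ethyl, methyl.
Putting it together: 4-ethyl-3-methyldecanal.

4-ethyl-3-methyldecanal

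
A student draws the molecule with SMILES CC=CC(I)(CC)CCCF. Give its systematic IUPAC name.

4-ethyl-7-fluoro-4-iodohept-2-ene

The longest carbon chain that includes the multiple bond has 7 carbons, so the parent hydride is heptane.
A C=C double bond in the chain gives the infix -ene-.
The numbering direction is chosen so that numbering from this end puts the double bond at C-2 rather than C-5.
This places the double bond between C-2 and C-3; an ethyl group at C-4; a fluoro group at C-7; an iodo group at C-4.
Prefixes are listed alphabetically: ethyl, fluoro, iodo.
Putting it together: 4-ethyl-7-fluoro-4-iodohept-2-ene.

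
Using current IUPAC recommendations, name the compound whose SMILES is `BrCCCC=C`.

5-bromopent-1-ene

The longest chain bearing the multiple bond is 5 carbons long (pentane).
A C=C double bond in the chain gives the infix -ene-.
The numbering direction is chosen so that numbering from this end puts the double bond at C-1 rather than C-4.
With this numbering: the double bond between C-1 and C-2; a bromo group at C-5.
Assembling the pieces gives 5-bromopent-1-ene.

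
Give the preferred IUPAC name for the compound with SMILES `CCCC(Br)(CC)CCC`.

4-bromo-4-ethylheptane

The longest continuous carbon chain has 7 atoms, so the parent hydride is heptane.
The molecule is symmetric, so either numbering direction gives the same locants.
This places a bromo group at C-4; an ethyl group at C-4.
Prefixes are listed alphabetically: bromo, ethyl.
Assembling the pieces gives 4-bromo-4-ethylheptane.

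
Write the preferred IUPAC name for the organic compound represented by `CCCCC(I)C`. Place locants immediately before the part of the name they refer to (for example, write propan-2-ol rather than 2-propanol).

The parent chain contains 6 carbons (hexane).
Number the chain so that the substituent locant set {2} is lower than {5} at the first point of difference.
This places an iodo group at C-2.
Assembling the pieces gives 2-iodohexane.

2-iodohexane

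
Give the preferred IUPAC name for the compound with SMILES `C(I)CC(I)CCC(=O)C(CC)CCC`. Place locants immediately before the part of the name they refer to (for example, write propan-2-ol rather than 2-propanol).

Counting along the main chain through the carbonyl gives 10 carbons: the parent is decane.
The principal characteristic group is a ketone (C=O on an internal carbon), named with the suffix -one.
The numbering direction is chosen so that numbering from this end puts the carbonyl group at C-5 rather than C-6.
With this numbering: the carbonyl at C-5; an ethyl group at C-4; iodo groups at C-8 and C-10.
Prefixes are listed alphabetically: ethyl, iodo.
Assembling the pieces gives 4-ethyl-8,10-diiododecan-5-one.

4-ethyl-8,10-diiododecan-5-one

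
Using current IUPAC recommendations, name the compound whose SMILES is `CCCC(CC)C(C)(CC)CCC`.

The parent chain contains 8 carbons (octane).
Number the chain so that the substituent locant set {4,4,5} is lower than {4,5,5} at the first point of difference.
This places ethyl groups at C-4 and C-5; a methyl group at C-4.
Substituent prefixes are cited in alphabetical order (multiplying prefixes like di-/tri- are ignored for ordering).
Assembling the pieces gives 4,5-diethyl-4-methyloctane.

4,5-diethyl-4-methyloctane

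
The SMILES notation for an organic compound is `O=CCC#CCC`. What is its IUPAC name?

The longest chain bearing the –CHO group and the multiple bond is 6 carbons long (hexane).
The highest-priority functional group is an aldehyde (terminal –CHO), so the name ends in -al.
The chain contains a C≡C triple bond, so the unsaturation ending is -yne.
Choose the numbering such that the aldehyde carbon is C-1 by definition.
This places the triple bond between C-3 and C-4.
The name is hex-3-ynal.

hex-3-ynal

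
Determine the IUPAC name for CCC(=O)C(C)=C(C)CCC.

The longest carbon chain that includes the carbonyl and the multiple bond has 8 carbons, so the parent hydride is octane.
The principal characteristic group is a ketone (C=O on an internal carbon), named with the suffix -one.
A C=C double bond in the chain gives the infix -ene-.
Choose the numbering such that numbering from this end puts the carbonyl group at C-3 rather than C-6.
That gives the carbonyl at C-3; the double bond between C-4 and C-5; methyl groups at C-4 and C-5.
The name is 4,5-dimethyloct-4-en-3-one.

4,5-dimethyloct-4-en-3-one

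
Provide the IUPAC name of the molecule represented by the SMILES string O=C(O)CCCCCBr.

The longest carbon chain that includes the –COOH group has 6 carbons, so the parent hydride is hexane.
The highest-priority functional group is a carboxylic acid (terminal –COOH), so the name ends in -oic acid.
The numbering direction is chosen so that the carboxylic acid carbon is C-1 by definition.
This places a bromo group at C-6.
Assembling the pieces gives 6-bromohexanoic acid.

6-bromohexanoic acid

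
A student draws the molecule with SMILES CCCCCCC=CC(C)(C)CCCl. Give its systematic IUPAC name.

1-chloro-3,3-dimethylundec-4-ene

The longest carbon chain that includes the multiple bond has 11 carbons, so the parent hydride is undecane.
The chain contains a C=C double bond, so the unsaturation ending is -ene.
Choose the numbering such that numbering from this end puts the double bond at C-4 rather than C-7.
That gives the double bond between C-4 and C-5; a chloro group at C-1; two methyl groups at C-3.
The substituents are ordered alphabetically, ignoring any di-/tri- multipliers.
Assembling the pieces gives 1-chloro-3,3-dimethylundec-4-ene.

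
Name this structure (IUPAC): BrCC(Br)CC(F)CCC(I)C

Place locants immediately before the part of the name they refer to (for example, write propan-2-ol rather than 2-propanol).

The longest continuous carbon chain has 8 atoms, so the parent hydride is octane.
Number the chain so that the substituent locant set {1,2,4,7} is lower than {2,5,7,8} at the first point of difference.
This places bromo groups at C-1 and C-2; a fluoro group at C-4; an iodo group at C-7.
Substituent prefixes are cited in alphabetical order (multiplying prefixes like di-/tri- are ignored for ordering).
Assembling the pieces gives 1,2-dibromo-4-fluoro-7-iodooctane.

1,2-dibromo-4-fluoro-7-iodooctane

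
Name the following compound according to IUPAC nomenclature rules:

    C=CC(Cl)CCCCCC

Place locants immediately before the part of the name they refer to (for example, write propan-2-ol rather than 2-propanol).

3-chloronon-1-ene

Counting along the main chain through the multiple bond gives 9 carbons: the parent is nonane.
The chain contains a C=C double bond, so the unsaturation ending is -ene.
The numbering direction is chosen so that numbering from this end puts the double bond at C-1 rather than C-8.
This places the double bond between C-1 and C-2; a chloro group at C-3.
Assembling the pieces gives 3-chloronon-1-ene.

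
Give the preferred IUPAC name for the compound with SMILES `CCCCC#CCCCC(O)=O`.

Counting along the main chain through the –COOH group and the multiple bond gives 10 carbons: the parent is decane.
The principal characteristic group is a carboxylic acid (terminal –COOH), named with the suffix -oic acid.
There is one C≡C triple bond, indicated by the ending -yne.
The numbering direction is chosen so that the carboxylic acid carbon is C-1 by definition.
That gives the triple bond between C-5 and C-6.
Putting it together: dec-5-ynoic acid.

dec-5-ynoic acid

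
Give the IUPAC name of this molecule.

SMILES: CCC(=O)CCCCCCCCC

The longest chain bearing the carbonyl is 12 carbons long (dodecane).
A ketone (C=O on an internal carbon) is the principal characteristic group, giving the suffix -one.
The numbering direction is chosen so that numbering from this end puts the carbonyl group at C-3 rather than C-10.
With this numbering: the carbonyl at C-3.
The name is dodecan-3-one.

dodecan-3-one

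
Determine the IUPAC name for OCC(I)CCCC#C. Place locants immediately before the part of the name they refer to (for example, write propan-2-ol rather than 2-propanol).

The longest chain bearing the –OH group and the multiple bond is 7 carbons long (heptane).
An alcohol (–OH) is the principal characteristic group, giving the suffix -ol.
A C≡C triple bond in the chain gives the infix -yne-.
Choose the numbering such that numbering from this end puts the hydroxyl group at C-1 rather than C-7.
This places the hydroxyl at C-1; the triple bond between C-6 and C-7; an iodo group at C-2.
Assembling the pieces gives 2-iodohept-6-yn-1-ol.

2-iodohept-6-yn-1-ol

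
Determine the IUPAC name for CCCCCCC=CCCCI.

1-iodoundec-4-ene

The longest chain bearing the multiple bond is 11 carbons long (undecane).
There is one C=C double bond, indicated by the ending -ene.
The numbering direction is chosen so that numbering from this end puts the double bond at C-4 rather than C-7.
That gives the double bond between C-4 and C-5; an iodo group at C-1.
Assembling the pieces gives 1-iodoundec-4-ene.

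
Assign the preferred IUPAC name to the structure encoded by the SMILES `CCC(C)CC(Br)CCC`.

5-bromo-3-methyloctane

The longest carbon chain is 8 atoms: the parent is octane.
The numbering direction is chosen so that the substituent locant set {3,5} is lower than {4,6} at the first point of difference.
With this numbering: a bromo group at C-5; a methyl group at C-3.
Substituent prefixes are cited in alphabetical order (multiplying prefixes like di-/tri- are ignored for ordering).
Assembling the pieces gives 5-bromo-3-methyloctane.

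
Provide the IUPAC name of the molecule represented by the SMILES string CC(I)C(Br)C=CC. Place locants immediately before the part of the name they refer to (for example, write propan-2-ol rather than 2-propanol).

The longest chain bearing the multiple bond is 6 carbons long (hexane).
There is one C=C double bond, indicated by the ending -ene.
The numbering direction is chosen so that numbering from this end puts the double bond at C-2 rather than C-4.
With this numbering: the double bond between C-2 and C-3; a bromo group at C-4; an iodo group at C-5.
The substituents are ordered alphabetically, ignoring any di-/tri- multipliers.
The name is 4-bromo-5-iodohex-2-ene.

4-bromo-5-iodohex-2-ene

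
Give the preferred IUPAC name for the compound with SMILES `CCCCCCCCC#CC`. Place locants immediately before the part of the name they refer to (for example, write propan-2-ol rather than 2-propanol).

undec-2-yne

The longest carbon chain that includes the multiple bond has 11 carbons, so the parent hydride is undecane.
There is one C≡C triple bond, indicated by the ending -yne.
The numbering direction is chosen so that numbering from this end puts the triple bond at C-2 rather than C-9.
This places the triple bond between C-2 and C-3.
The name is undec-2-yne.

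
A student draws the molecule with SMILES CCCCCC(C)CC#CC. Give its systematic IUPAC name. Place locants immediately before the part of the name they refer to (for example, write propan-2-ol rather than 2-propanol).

The longest chain bearing the multiple bond is 10 carbons long (decane).
A C≡C triple bond in the chain gives the infix -yne-.
Number the chain so that numbering from this end puts the triple bond at C-2 rather than C-8.
That gives the triple bond between C-2 and C-3; a methyl group at C-5.
The name is 5-methyldec-2-yne.

5-methyldec-2-yne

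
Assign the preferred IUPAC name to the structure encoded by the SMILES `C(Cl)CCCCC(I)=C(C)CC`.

9-chloro-4-iodo-3-methylnon-3-ene

The longest carbon chain that includes the multiple bond has 9 carbons, so the parent hydride is nonane.
There is one C=C double bond, indicated by the ending -ene.
The numbering direction is chosen so that numbering from this end puts the double bond at C-3 rather than C-6.
This places the double bond between C-3 and C-4; a chloro group at C-9; an iodo group at C-4; a methyl group at C-3.
The substituents are ordered alphabetically, ignoring any di-/tri- multipliers.
The name is 9-chloro-4-iodo-3-methylnon-3-ene.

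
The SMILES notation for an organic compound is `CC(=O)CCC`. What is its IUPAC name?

pentan-2-one

The longest carbon chain that includes the carbonyl has 5 carbons, so the parent hydride is pentane.
A ketone (C=O on an internal carbon) is the principal characteristic group, giving the suffix -one.
Choose the numbering such that numbering from this end puts the carbonyl group at C-2 rather than C-4.
That gives the carbonyl at C-2.
Putting it together: pentan-2-one.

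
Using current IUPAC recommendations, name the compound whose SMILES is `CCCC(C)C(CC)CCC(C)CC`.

6-ethyl-3,7-dimethyldecane

The longest carbon chain is 10 atoms: the parent is decane.
Number the chain so that the substituent locant set {3,6,7} is lower than {4,5,8} at the first point of difference.
This places an ethyl group at C-6; methyl groups at C-3 and C-7.
Substituent prefixes are cited in alphabetical order (multiplying prefixes like di-/tri- are ignored for ordering).
Putting it together: 6-ethyl-3,7-dimethyldecane.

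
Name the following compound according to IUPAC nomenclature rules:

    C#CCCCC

hex-1-yne

The longest chain bearing the multiple bond is 6 carbons long (hexane).
The chain contains a C≡C triple bond, so the unsaturation ending is -yne.
Number the chain so that numbering from this end puts the triple bond at C-1 rather than C-5.
With this numbering: the triple bond between C-1 and C-2.
Assembling the pieces gives hex-1-yne.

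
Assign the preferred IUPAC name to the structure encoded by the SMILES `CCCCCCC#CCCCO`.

Counting along the main chain through the –OH group and the multiple bond gives 11 carbons: the parent is undecane.
The principal characteristic group is an alcohol (–OH), named with the suffix -ol.
A C≡C triple bond in the chain gives the infix -yne-.
Number the chain so that numbering from this end puts the hydroxyl group at C-1 rather than C-11.
With this numbering: the hydroxyl at C-1; the triple bond between C-4 and C-5.
Assembling the pieces gives undec-4-yn-1-ol.

undec-4-yn-1-ol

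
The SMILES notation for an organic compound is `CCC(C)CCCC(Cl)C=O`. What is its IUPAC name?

2-chloro-6-methyloctanal

Counting along the main chain through the –CHO group gives 8 carbons: the parent is octane.
The highest-priority functional group is an aldehyde (terminal –CHO), so the name ends in -al.
Choose the numbering such that the aldehyde carbon is C-1 by definition.
This places a chloro group at C-2; a methyl group at C-6.
Substituent prefixes are cited in alphabetical order (multiplying prefixes like di-/tri- are ignored for ordering).
Assembling the pieces gives 2-chloro-6-methyloctanal.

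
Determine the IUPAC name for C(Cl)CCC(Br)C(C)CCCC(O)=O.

The longest chain bearing the –COOH group is 9 carbons long (nonane).
The highest-priority functional group is a carboxylic acid (terminal –COOH), so the name ends in -oic acid.
Number the chain so that the carboxylic acid carbon is C-1 by definition.
This places a bromo group at C-6; a chloro group at C-9; a methyl group at C-5.
Substituent prefixes are cited in alphabetical order (multiplying prefixes like di-/tri- are ignored for ordering).
Putting it together: 6-bromo-9-chloro-5-methylnonanoic acid.

6-bromo-9-chloro-5-methylnonanoic acid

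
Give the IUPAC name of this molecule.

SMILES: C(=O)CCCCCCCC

The longest carbon chain that includes the –CHO group has 9 carbons, so the parent hydride is nonane.
An aldehyde (terminal –CHO) is the principal characteristic group, giving the suffix -al.
Number the chain so that the aldehyde carbon is C-1 by definition.
Assembling the pieces gives nonanal.

nonanal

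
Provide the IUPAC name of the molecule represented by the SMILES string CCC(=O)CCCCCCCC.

The longest carbon chain that includes the carbonyl has 11 carbons, so the parent hydride is undecane.
The highest-priority functional group is a ketone (C=O on an internal carbon), so the name ends in -one.
Number the chain so that numbering from this end puts the carbonyl group at C-3 rather than C-9.
That gives the carbonyl at C-3.
The name is undecan-3-one.

undecan-3-one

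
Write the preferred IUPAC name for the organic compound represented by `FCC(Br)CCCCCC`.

The longest carbon chain is 8 atoms: the parent is octane.
Choose the numbering such that the substituent locant set {1,2} is lower than {7,8} at the first point of difference.
That gives a bromo group at C-2; a fluoro group at C-1.
The substituents are ordered alphabetically, ignoring any di-/tri- multipliers.
The name is 2-bromo-1-fluorooctane.

2-bromo-1-fluorooctane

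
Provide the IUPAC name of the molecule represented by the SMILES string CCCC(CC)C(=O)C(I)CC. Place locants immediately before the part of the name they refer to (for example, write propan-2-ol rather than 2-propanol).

5-ethyl-3-iodooctan-4-one

The longest chain bearing the carbonyl is 8 carbons long (octane).
A ketone (C=O on an internal carbon) is the principal characteristic group, giving the suffix -one.
The numbering direction is chosen so that numbering from this end puts the carbonyl group at C-4 rather than C-5.
This places the carbonyl at C-4; an ethyl group at C-5; an iodo group at C-3.
The substituents are ordered alphabetically, ignoring any di-/tri- multipliers.
Assembling the pieces gives 5-ethyl-3-iodooctan-4-one.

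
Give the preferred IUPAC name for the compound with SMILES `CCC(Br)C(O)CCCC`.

Counting along the main chain through the –OH group gives 8 carbons: the parent is octane.
The principal characteristic group is an alcohol (–OH), named with the suffix -ol.
The numbering direction is chosen so that numbering from this end puts the hydroxyl group at C-4 rather than C-5.
That gives the hydroxyl at C-4; a bromo group at C-3.
Assembling the pieces gives 3-bromooctan-4-ol.

3-bromooctan-4-ol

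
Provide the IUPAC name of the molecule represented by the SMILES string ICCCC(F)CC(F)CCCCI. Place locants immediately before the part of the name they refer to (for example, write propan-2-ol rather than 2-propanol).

4,6-difluoro-1,10-diiododecane

The parent chain contains 10 carbons (decane).
Number the chain so that the substituent locant set {1,4,6,10} is lower than {1,5,7,10} at the first point of difference.
With this numbering: fluoro groups at C-4 and C-6; iodo groups at C-1 and C-10.
Prefixes are listed alphabetically: fluoro, iodo.
The name is 4,6-difluoro-1,10-diiododecane.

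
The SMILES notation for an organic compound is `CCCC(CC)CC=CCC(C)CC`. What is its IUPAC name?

The longest carbon chain that includes the multiple bond has 11 carbons, so the parent hydride is undecane.
There is one C=C double bond, indicated by the ending -ene.
The numbering direction is chosen so that numbering from this end puts the double bond at C-5 rather than C-6.
This places the double bond between C-5 and C-6; an ethyl group at C-8; a methyl group at C-3.
Substituent prefixes are cited in alphabetical order (multiplying prefixes like di-/tri- are ignored for ordering).
The name is 8-ethyl-3-methylundec-5-ene.

8-ethyl-3-methylundec-5-ene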